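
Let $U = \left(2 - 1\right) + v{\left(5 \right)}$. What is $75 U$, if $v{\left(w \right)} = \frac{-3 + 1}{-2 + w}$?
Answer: $25$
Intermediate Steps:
$v{\left(w \right)} = - \frac{2}{-2 + w}$
$U = \frac{1}{3}$ ($U = \left(2 - 1\right) - \frac{2}{-2 + 5} = 1 - \frac{2}{3} = \frac{1}{3} \approx 0.33333$)
$75 U = 75 \cdot \frac{1}{3} = 25$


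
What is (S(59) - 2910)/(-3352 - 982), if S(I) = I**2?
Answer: -571/4334 ≈ -0.13175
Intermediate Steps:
(S(59) - 2910)/(-3352 - 982) = (59**2 - 2910)/(-3352 - 982) = (3481 - 2910)/(-4334) = 571*(-1/4334) = -571/4334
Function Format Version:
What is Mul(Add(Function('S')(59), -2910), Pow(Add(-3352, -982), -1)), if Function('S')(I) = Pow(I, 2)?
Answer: Rational(-571, 4334) ≈ -0.13175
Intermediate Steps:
Mul(Add(Function('S')(59), -2910), Pow(Add(-3352, -982), -1)) = Mul(Add(Pow(59, 2), -2910), Pow(Add(-3352, -982), -1)) = Mul(Add(3481, -2910), Pow(-4334, -1)) = Mul(571, Rational(-1, 4334)) = Rational(-571, 4334)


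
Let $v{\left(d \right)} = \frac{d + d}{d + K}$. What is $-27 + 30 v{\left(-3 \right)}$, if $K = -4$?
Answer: $- \frac{9}{7} \approx -1.2857$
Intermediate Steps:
$v{\left(d \right)} = \frac{2 d}{-4 + d}$ ($v{\left(d \right)} = \frac{d + d}{d - 4} = \frac{2 d}{-4 + d}$)
$-27 + 30 v{\left(-3 \right)} = -27 + 30 \cdot 2 \left(-3\right) \frac{1}{-4 - 3} = -27 + 30 \cdot 2 \left(-3\right) \frac{1}{-7} = -27 + 30 \cdot 2 \left(-3\right) \left(- \frac{1}{7}\right) = -27 + 30 \cdot \frac{6}{7} = -27 + \frac{180}{7} = - \frac{9}{7}$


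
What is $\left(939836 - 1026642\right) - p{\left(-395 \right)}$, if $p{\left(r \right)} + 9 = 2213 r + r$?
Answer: $787733$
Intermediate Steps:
$p{\left(r \right)} = -9 + 2214 r$ ($p{\left(r \right)} = -9 + \left(2213 r + r\right) = -9 + 2214 r$)
$\left(939836 - 1026642\right) - p{\left(-395 \right)} = \left(939836 - 1026642\right) - \left(-9 + 2214 \left(-395\right)\right) = -86806 - \left(-9 - 874530\right) = -86806 - -874539 = -86806 + 874539 = 787733$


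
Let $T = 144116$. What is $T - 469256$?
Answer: $-325140$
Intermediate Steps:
$T - 469256 = 144116 - 469256 = -325140$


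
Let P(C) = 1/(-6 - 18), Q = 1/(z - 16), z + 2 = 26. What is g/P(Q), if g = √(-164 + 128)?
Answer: -144*I ≈ -144.0*I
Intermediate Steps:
z = 24 (z = -2 + 26 = 24)
Q = ⅛ (Q = 1/(24 - 16) = 1/8 = ⅛ ≈ 0.12500)
P(C) = -1/24 (P(C) = 1/(-24) = -1/24)
g = 6*I (g = √(-36) = 6*I ≈ 6.0*I)
g/P(Q) = (6*I)/(-1/24) = (6*I)*(-24) = -144*I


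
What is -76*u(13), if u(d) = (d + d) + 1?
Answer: -2052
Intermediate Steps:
u(d) = 1 + 2*d (u(d) = 2*d + 1 = 1 + 2*d)
-76*u(13) = -76*(1 + 2*13) = -76*(1 + 26) = -76*27 = -2052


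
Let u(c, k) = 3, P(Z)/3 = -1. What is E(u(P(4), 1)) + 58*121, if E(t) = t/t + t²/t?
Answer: 7022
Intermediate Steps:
P(Z) = -3 (P(Z) = 3*(-1) = -3)
E(t) = 1 + t
E(u(P(4), 1)) + 58*121 = (1 + 3) + 58*121 = 4 + 7018 = 7022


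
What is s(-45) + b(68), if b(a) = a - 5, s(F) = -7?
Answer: 56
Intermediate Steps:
b(a) = -5 + a
s(-45) + b(68) = -7 + (-5 + 68) = -7 + 63 = 56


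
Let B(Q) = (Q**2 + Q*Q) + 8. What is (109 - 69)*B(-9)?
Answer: 6800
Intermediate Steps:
B(Q) = 8 + 2*Q**2 (B(Q) = (Q**2 + Q**2) + 8 = 2*Q**2 + 8 = 8 + 2*Q**2)
(109 - 69)*B(-9) = (109 - 69)*(8 + 2*(-9)**2) = 40*(8 + 2*81) = 40*(8 + 162) = 40*170 = 6800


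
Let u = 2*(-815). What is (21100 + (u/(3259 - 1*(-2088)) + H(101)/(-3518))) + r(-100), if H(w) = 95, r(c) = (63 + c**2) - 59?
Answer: 585083201279/18810746 ≈ 31104.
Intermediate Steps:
r(c) = 4 + c**2
u = -1630
(21100 + (u/(3259 - 1*(-2088)) + H(101)/(-3518))) + r(-100) = (21100 + (-1630/(3259 - 1*(-2088)) + 95/(-3518))) + (4 + (-100)**2) = (21100 + (-1630/(3259 + 2088) + 95*(-1/3518))) + (4 + 10000) = (21100 + (-1630/5347 - 95/3518)) + 10004 = (21100 - 6242305/18810746) + 10004 = 396900498295/18810746 + 10004 = 585083201279/18810746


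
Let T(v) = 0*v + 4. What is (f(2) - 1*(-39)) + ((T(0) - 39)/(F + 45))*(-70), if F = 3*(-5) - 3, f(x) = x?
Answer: 3557/27 ≈ 131.74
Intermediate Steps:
T(v) = 4 (T(v) = 0 + 4 = 4)
F = -18 (F = -15 - 3 = -18)
(f(2) - 1*(-39)) + ((T(0) - 39)/(F + 45))*(-70) = (2 - 1*(-39)) + ((4 - 39)/(-18 + 45))*(-70) = (2 + 39) - 35/27*(-70) = 41 - 35*1/27*(-70) = 41 - 35/27*(-70) = 41 + 2450/27 = 3557/27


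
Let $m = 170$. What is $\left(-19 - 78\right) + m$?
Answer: $73$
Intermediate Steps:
$\left(-19 - 78\right) + m = \left(-19 - 78\right) + 170 = -97 + 170 = 73$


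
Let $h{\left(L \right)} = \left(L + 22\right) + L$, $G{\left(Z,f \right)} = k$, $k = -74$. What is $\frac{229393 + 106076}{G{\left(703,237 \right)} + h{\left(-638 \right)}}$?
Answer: $- \frac{335469}{1328} \approx -252.61$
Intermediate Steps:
$G{\left(Z,f \right)} = -74$
$h{\left(L \right)} = 22 + 2 L$ ($h{\left(L \right)} = \left(22 + L\right) + L = 22 + 2 L$)
$\frac{229393 + 106076}{G{\left(703,237 \right)} + h{\left(-638 \right)}} = \frac{229393 + 106076}{-74 + \left(22 + 2 \left(-638\right)\right)} = \frac{335469}{-74 + \left(22 - 1276\right)} = \frac{335469}{-74 - 1254} = \frac{335469}{-1328} = 335469 \left(- \frac{1}{1328}\right) = - \frac{335469}{1328}$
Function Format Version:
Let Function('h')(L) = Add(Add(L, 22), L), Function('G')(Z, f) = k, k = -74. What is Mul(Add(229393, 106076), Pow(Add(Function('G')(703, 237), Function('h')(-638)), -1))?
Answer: Rational(-335469, 1328) ≈ -252.61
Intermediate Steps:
Function('G')(Z, f) = -74
Function('h')(L) = Add(22, Mul(2, L)) (Function('h')(L) = Add(Add(22, L), L) = Add(22, Mul(2, L)))
Mul(Add(229393, 106076), Pow(Add(Function('G')(703, 237), Function('h')(-638)), -1)) = Mul(Add(229393, 106076), Pow(Add(-74, Add(22, Mul(2, -638))), -1)) = Mul(335469, Pow(Add(-74, Add(22, -1276)), -1)) = Mul(335469, Pow(Add(-74, -1254), -1)) = Mul(335469, Pow(-1328, -1)) = Mul(335469, Rational(-1, 1328)) = Rational(-335469, 1328)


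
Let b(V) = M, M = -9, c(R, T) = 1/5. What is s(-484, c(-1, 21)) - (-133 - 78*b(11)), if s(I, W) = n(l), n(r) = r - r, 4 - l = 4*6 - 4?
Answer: -569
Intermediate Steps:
c(R, T) = 1/5
l = -16 (l = 4 - (4*6 - 4) = 4 - (24 - 4) = 4 - 1*20 = 4 - 20 = -16)
n(r) = 0
s(I, W) = 0
b(V) = -9
s(-484, c(-1, 21)) - (-133 - 78*b(11)) = 0 - (-133 - 78*(-9)) = 0 - (-133 + 702) = 0 - 1*569 = 0 - 569 = -569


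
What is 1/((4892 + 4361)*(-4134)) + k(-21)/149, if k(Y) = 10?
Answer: 382518871/5699533398 ≈ 0.067114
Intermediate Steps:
1/((4892 + 4361)*(-4134)) + k(-21)/149 = 1/((4892 + 4361)*(-4134)) + 10/149 = -1/4134/9253 + 10*(1/149) = (1/9253)*(-1/4134) + 10/149 = -1/38251902 + 10/149 = 382518871/5699533398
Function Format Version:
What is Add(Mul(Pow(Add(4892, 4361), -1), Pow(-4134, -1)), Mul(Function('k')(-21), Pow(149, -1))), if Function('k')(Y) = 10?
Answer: Rational(382518871, 5699533398) ≈ 0.067114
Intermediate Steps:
Add(Mul(Pow(Add(4892, 4361), -1), Pow(-4134, -1)), Mul(Function('k')(-21), Pow(149, -1))) = Add(Mul(Pow(Add(4892, 4361), -1), Pow(-4134, -1)), Mul(10, Pow(149, -1))) = Add(Mul(Pow(9253, -1), Rational(-1, 4134)), Mul(10, Rational(1, 149))) = Add(Mul(Rational(1, 9253), Rational(-1, 4134)), Rational(10, 149)) = Add(Rational(-1, 38251902), Rational(10, 149)) = Rational(382518871, 5699533398)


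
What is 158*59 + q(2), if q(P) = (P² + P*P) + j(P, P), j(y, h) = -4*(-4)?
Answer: 9346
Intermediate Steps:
j(y, h) = 16
q(P) = 16 + 2*P² (q(P) = (P² + P*P) + 16 = (P² + P²) + 16 = 2*P² + 16 = 16 + 2*P²)
158*59 + q(2) = 158*59 + (16 + 2*2²) = 9322 + (16 + 2*4) = 9322 + (16 + 8) = 9322 + 24 = 9346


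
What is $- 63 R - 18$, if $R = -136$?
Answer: $8550$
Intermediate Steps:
$- 63 R - 18 = \left(-63\right) \left(-136\right) - 18 = 8568 - 18 = 8550$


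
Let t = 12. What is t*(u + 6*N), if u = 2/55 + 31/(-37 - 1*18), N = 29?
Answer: 114492/55 ≈ 2081.7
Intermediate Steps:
u = -29/55 (u = 2*(1/55) + 31/(-37 - 18) = 2/55 + 31/(-55) = 2/55 + 31*(-1/55) = 2/55 - 31/55 = -29/55 ≈ -0.52727)
t*(u + 6*N) = 12*(-29/55 + 6*29) = 12*(-29/55 + 174) = 12*(9541/55) = 114492/55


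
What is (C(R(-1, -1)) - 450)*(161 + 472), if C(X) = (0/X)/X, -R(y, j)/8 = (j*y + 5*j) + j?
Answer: -284850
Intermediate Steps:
R(y, j) = -48*j - 8*j*y (R(y, j) = -8*((j*y + 5*j) + j) = -8*((5*j + j*y) + j) = -8*(6*j + j*y) = -48*j - 8*j*y)
C(X) = 0 (C(X) = 0/X = 0)
(C(R(-1, -1)) - 450)*(161 + 472) = (0 - 450)*(161 + 472) = -450*633 = -284850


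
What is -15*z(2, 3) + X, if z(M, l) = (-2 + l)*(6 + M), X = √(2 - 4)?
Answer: -120 + I*√2 ≈ -120.0 + 1.4142*I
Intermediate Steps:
X = I*√2 (X = √(-2) = I*√2 ≈ 1.4142*I)
-15*z(2, 3) + X = -15*(-12 - 2*2 + 6*3 + 2*3) + I*√2 = -15*(-12 - 4 + 18 + 6) + I*√2 = -15*8 + I*√2 = -120 + I*√2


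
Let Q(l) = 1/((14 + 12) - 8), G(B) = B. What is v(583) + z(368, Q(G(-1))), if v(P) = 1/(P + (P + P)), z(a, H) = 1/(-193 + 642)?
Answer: 2198/785301 ≈ 0.0027989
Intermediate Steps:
Q(l) = 1/18 (Q(l) = 1/(26 - 8) = 1/18)
z(a, H) = 1/449
v(P) = 1/(3*P) (v(P) = 1/(P + 2*P) = 1/(3*P))
v(583) + z(368, Q(G(-1))) = (1/3)/583 + 1/449 = (1/3)*(1/583) + 1/449 = 1/1749 + 1/449 = 2198/785301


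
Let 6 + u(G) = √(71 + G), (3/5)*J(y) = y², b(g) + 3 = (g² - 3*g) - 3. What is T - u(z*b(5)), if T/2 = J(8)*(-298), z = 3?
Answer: -190702/3 - √83 ≈ -63576.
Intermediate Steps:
b(g) = -6 + g² - 3*g (b(g) = -3 + ((g² - 3*g) - 3) = -3 + (-3 + g² - 3*g) = -6 + g² - 3*g)
J(y) = 5*y²/3
T = -190720/3 (T = 2*(((5/3)*8²)*(-298)) = 2*(((5/3)*64)*(-298)) = 2*((320/3)*(-298)) = 2*(-95360/3) = -190720/3 ≈ -63573.)
u(G) = -6 + √(71 + G)
T - u(z*b(5)) = -190720/3 - (-6 + √(71 + 3*(-6 + 5² - 3*5))) = -190720/3 - (-6 + √(71 + 3*(-6 + 25 - 15))) = -190720/3 - (-6 + √(71 + 3*4)) = -190720/3 - (-6 + √(71 + 12)) = -190720/3 - (-6 + √83) = -190720/3 + (6 - √83) = -190702/3 - √83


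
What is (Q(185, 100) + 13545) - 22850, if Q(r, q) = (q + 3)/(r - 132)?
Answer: -493062/53 ≈ -9303.1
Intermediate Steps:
Q(r, q) = (3 + q)/(-132 + r)
(Q(185, 100) + 13545) - 22850 = ((3 + 100)/(-132 + 185) + 13545) - 22850 = (103/53 + 13545) - 22850 = 717988/53 - 22850 = -493062/53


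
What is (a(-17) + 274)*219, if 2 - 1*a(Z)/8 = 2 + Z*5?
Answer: 208926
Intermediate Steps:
a(Z) = -40*Z (a(Z) = 16 - 8*(2 + Z*5) = 16 - 8*(2 + 5*Z) = 16 + (-16 - 40*Z) = -40*Z)
(a(-17) + 274)*219 = (-40*(-17) + 274)*219 = (680 + 274)*219 = 954*219 = 208926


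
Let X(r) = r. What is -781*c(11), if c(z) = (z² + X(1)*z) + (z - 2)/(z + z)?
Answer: -206823/2 ≈ -1.0341e+5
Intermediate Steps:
c(z) = z + z² + (-2 + z)/(2*z) (c(z) = (z² + 1*z) + (z - 2)/(z + z) = (z² + z) + (-2 + z)/((2*z)) = (z + z²) + (-2 + z)*(1/(2*z)) = (z + z²) + (-2 + z)/(2*z) = z + z² + (-2 + z)/(2*z))
-781*c(11) = -781*(½ + 11 + 11² - 1/11) = -781*(½ + 11 + 121 - 1*1/11) = -781*(½ + 11 + 121 - 1/11) = -781*2913/22 = -206823/2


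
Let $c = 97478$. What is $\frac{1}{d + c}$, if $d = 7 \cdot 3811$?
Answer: $\frac{1}{124155} \approx 8.0544 \cdot 10^{-6}$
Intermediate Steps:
$d = 26677$
$\frac{1}{d + c} = \frac{1}{26677 + 97478} = \frac{1}{124155}$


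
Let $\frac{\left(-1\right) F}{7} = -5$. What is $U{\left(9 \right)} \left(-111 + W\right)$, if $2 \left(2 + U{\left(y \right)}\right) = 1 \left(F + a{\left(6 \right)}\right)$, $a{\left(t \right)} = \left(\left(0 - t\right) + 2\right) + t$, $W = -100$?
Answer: $- \frac{6963}{2} \approx -3481.5$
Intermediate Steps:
$F = 35$ ($F = \left(-7\right) \left(-5\right) = 35$)
$a{\left(t \right)} = 2$ ($a{\left(t \right)} = \left(- t + 2\right) + t = \left(2 - t\right) + t = 2$)
$U{\left(y \right)} = \frac{33}{2}$ ($U{\left(y \right)} = -2 + \frac{1 \left(35 + 2\right)}{2} = -2 + \frac{1 \cdot 37}{2} = -2 + \frac{1}{2} \cdot 37 = -2 + \frac{37}{2} = \frac{33}{2}$)
$U{\left(9 \right)} \left(-111 + W\right) = \frac{33 \left(-111 - 100\right)}{2} = \frac{33}{2} \left(-211\right) = - \frac{6963}{2}$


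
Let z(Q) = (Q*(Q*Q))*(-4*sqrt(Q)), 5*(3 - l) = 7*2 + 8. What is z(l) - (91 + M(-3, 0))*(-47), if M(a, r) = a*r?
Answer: 4277 + 1372*I*sqrt(35)/625 ≈ 4277.0 + 12.987*I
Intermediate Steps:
l = -7/5 (l = 3 - (7*2 + 8)/5 = 3 - (14 + 8)/5 = 3 - 1/5*22 = 3 - 22/5 = -7/5 ≈ -1.4000)
z(Q) = -4*Q**(7/2) (z(Q) = (Q*Q**2)*(-4*sqrt(Q)) = Q**3*(-4*sqrt(Q)) = -4*Q**(7/2))
z(l) - (91 + M(-3, 0))*(-47) = -(-1372)*I*sqrt(35)/625 - (91 - 3*0)*(-47) = -(-1372)*I*sqrt(35)/625 - (91 + 0)*(-47) = 1372*I*sqrt(35)/625 - 91*(-47) = 1372*I*sqrt(35)/625 - 1*(-4277) = 1372*I*sqrt(35)/625 + 4277 = 4277 + 1372*I*sqrt(35)/625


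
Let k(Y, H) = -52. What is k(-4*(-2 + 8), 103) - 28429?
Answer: -28481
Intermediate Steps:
k(-4*(-2 + 8), 103) - 28429 = -52 - 28429 = -28481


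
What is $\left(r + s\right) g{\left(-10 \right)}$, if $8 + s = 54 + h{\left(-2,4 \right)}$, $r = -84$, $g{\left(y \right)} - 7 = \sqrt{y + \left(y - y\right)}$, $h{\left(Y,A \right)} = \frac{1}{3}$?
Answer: $- \frac{791}{3} - \frac{113 i \sqrt{10}}{3} \approx -263.67 - 119.11 i$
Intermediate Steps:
$h{\left(Y,A \right)} = \frac{1}{3}$
$g{\left(y \right)} = 7 + \sqrt{y}$ ($g{\left(y \right)} = 7 + \sqrt{y + \left(y - y\right)} = 7 + \sqrt{y + 0} = 7 + \sqrt{y}$)
$s = \frac{139}{3}$ ($s = -8 + \left(54 + \frac{1}{3}\right) = -8 + \frac{163}{3} = \frac{139}{3} \approx 46.333$)
$\left(r + s\right) g{\left(-10 \right)} = \left(-84 + \frac{139}{3}\right) \left(7 + \sqrt{-10}\right) = - \frac{113 \left(7 + i \sqrt{10}\right)}{3} = - \frac{791}{3} - \frac{113 i \sqrt{10}}{3}$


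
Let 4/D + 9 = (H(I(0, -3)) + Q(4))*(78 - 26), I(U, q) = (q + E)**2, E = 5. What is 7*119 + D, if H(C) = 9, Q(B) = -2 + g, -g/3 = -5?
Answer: 945459/1135 ≈ 833.00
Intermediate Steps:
I(U, q) = (5 + q)**2 (I(U, q) = (q + 5)**2 = (5 + q)**2)
g = 15 (g = -3*(-5) = 15)
Q(B) = 13 (Q(B) = -2 + 15 = 13)
D = 4/1135 (D = 4/(-9 + (9 + 13)*(78 - 26)) = 4/(-9 + 22*52) = 4/(-9 + 1144) = 4/1135 ≈ 0.0035242)
7*119 + D = 7*119 + 4/1135 = 833 + 4/1135 = 945459/1135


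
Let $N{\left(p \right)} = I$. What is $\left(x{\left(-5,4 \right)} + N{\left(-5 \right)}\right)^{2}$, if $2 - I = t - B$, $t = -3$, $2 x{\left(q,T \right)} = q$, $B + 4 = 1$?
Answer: $\frac{1}{4} \approx 0.25$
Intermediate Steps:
$B = -3$ ($B = -4 + 1 = -3$)
$x{\left(q,T \right)} = \frac{q}{2}$
$I = 2$ ($I = 2 - \left(-3 - -3\right) = 2 - \left(-3 + 3\right) = 2 - 0 = 2 + 0 = 2$)
$N{\left(p \right)} = 2$
$\left(x{\left(-5,4 \right)} + N{\left(-5 \right)}\right)^{2} = \left(\frac{1}{2} \left(-5\right) + 2\right)^{2} = \left(- \frac{5}{2} + 2\right)^{2} = \left(- \frac{1}{2}\right)^{2} = \frac{1}{4}$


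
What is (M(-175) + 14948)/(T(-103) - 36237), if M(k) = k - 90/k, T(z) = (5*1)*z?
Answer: -517073/1286320 ≈ -0.40198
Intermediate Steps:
T(z) = 5*z
(M(-175) + 14948)/(T(-103) - 36237) = ((-175 - 90/(-175)) + 14948)/(5*(-103) - 36237) = ((-175 - 90*(-1/175)) + 14948)/(-515 - 36237) = ((-175 + 18/35) + 14948)/(-36752) = (-6107/35 + 14948)*(-1/36752) = (517073/35)*(-1/36752) = -517073/1286320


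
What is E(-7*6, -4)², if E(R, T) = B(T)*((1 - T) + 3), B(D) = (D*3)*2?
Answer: 36864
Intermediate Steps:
B(D) = 6*D (B(D) = (3*D)*2 = 6*D)
E(R, T) = 6*T*(4 - T) (E(R, T) = (6*T)*((1 - T) + 3) = (6*T)*(4 - T) = 6*T*(4 - T))
E(-7*6, -4)² = (6*(-4)*(4 - 1*(-4)))² = (6*(-4)*(4 + 4))² = (6*(-4)*8)² = (-192)² = 36864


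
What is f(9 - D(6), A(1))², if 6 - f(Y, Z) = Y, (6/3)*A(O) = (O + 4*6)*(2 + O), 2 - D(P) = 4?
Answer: 25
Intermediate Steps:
D(P) = -2 (D(P) = 2 - 1*4 = 2 - 4 = -2)
A(O) = (2 + O)*(24 + O)/2 (A(O) = ((O + 4*6)*(2 + O))/2 = ((O + 24)*(2 + O))/2 = ((24 + O)*(2 + O))/2 = ((2 + O)*(24 + O))/2 = (2 + O)*(24 + O)/2)
f(Y, Z) = 6 - Y
f(9 - D(6), A(1))² = (6 - (9 - 1*(-2)))² = (6 - (9 + 2))² = (6 - 1*11)² = (6 - 11)² = (-5)² = 25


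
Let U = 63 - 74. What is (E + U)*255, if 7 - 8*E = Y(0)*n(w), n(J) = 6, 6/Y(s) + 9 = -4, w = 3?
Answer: -259335/104 ≈ -2493.6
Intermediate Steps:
Y(s) = -6/13 (Y(s) = 6/(-9 - 4) = 6/(-13) = 6*(-1/13) = -6/13)
U = -11
E = 127/104 (E = 7/8 - (-3)*6/52 = 7/8 - ⅛*(-36/13) = 7/8 + 9/26 = 127/104 ≈ 1.2212)
(E + U)*255 = (127/104 - 11)*255 = -1017/104*255 = -259335/104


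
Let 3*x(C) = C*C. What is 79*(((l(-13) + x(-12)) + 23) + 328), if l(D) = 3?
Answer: 31758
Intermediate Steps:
x(C) = C²/3 (x(C) = (C*C)/3 = C²/3)
79*(((l(-13) + x(-12)) + 23) + 328) = 79*(((3 + (⅓)*(-12)²) + 23) + 328) = 79*(((3 + (⅓)*144) + 23) + 328) = 79*(((3 + 48) + 23) + 328) = 79*((51 + 23) + 328) = 79*(74 + 328) = 79*402 = 31758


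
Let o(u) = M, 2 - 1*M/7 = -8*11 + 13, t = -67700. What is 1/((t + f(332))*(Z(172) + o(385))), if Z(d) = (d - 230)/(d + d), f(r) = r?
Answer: -43/1560899718 ≈ -2.7548e-8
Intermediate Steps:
M = 539 (M = 14 - 7*(-8*11 + 13) = 14 - 7*(-88 + 13) = 14 - 7*(-75) = 14 + 525 = 539)
o(u) = 539
Z(d) = (-230 + d)/(2*d) (Z(d) = (-230 + d)/((2*d)) = (-230 + d)*(1/(2*d)) = (-230 + d)/(2*d))
1/((t + f(332))*(Z(172) + o(385))) = 1/((-67700 + 332)*((½)*(-230 + 172)/172 + 539)) = 1/(-67368*((½)*(1/172)*(-58) + 539)) = 1/(-67368*(-29/172 + 539)) = 1/(-67368*92679/172) = 1/(-1560899718/43) = -43/1560899718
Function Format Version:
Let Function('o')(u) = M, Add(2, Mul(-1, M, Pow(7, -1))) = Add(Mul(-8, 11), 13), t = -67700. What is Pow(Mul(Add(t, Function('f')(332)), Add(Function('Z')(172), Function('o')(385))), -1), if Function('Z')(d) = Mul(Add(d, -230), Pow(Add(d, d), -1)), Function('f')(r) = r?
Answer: Rational(-43, 1560899718) ≈ -2.7548e-8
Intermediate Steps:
M = 539 (M = Add(14, Mul(-7, Add(Mul(-8, 11), 13))) = Add(14, Mul(-7, Add(-88, 13))) = Add(14, Mul(-7, -75)) = Add(14, 525) = 539)
Function('o')(u) = 539
Function('Z')(d) = Mul(Rational(1, 2), Pow(d, -1), Add(-230, d)) (Function('Z')(d) = Mul(Add(-230, d), Pow(Mul(2, d), -1)) = Mul(Add(-230, d), Mul(Rational(1, 2), Pow(d, -1))) = Mul(Rational(1, 2), Pow(d, -1), Add(-230, d)))
Pow(Mul(Add(t, Function('f')(332)), Add(Function('Z')(172), Function('o')(385))), -1) = Pow(Mul(Add(-67700, 332), Add(Mul(Rational(1, 2), Pow(172, -1), Add(-230, 172)), 539)), -1) = Pow(Mul(-67368, Add(Mul(Rational(1, 2), Rational(1, 172), -58), 539)), -1) = Pow(Mul(-67368, Add(Rational(-29, 172), 539)), -1) = Pow(Mul(-67368, Rational(92679, 172)), -1) = Pow(Rational(-1560899718, 43), -1) = Rational(-43, 1560899718)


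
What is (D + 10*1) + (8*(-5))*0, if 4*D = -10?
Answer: 15/2 ≈ 7.5000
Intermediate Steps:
D = -5/2 (D = (¼)*(-10) = -5/2 ≈ -2.5000)
(D + 10*1) + (8*(-5))*0 = (-5/2 + 10*1) + (8*(-5))*0 = (-5/2 + 10) - 40*0 = 15/2 + 0 = 15/2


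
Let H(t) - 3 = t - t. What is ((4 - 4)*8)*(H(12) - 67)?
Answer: 0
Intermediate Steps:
H(t) = 3 (H(t) = 3 + (t - t) = 3 + 0 = 3)
((4 - 4)*8)*(H(12) - 67) = ((4 - 4)*8)*(3 - 67) = (0*8)*(-64) = 0*(-64) = 0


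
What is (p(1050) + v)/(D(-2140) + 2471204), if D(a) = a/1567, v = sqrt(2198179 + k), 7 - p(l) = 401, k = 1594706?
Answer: -308699/1936187264 + 1567*sqrt(3792885)/3872374528 ≈ 0.00062865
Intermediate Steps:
p(l) = -394 (p(l) = 7 - 1*401 = 7 - 401 = -394)
v = sqrt(3792885) (v = sqrt(2198179 + 1594706) = sqrt(3792885) ≈ 1947.5)
D(a) = a/1567 (D(a) = a*(1/1567) = a/1567)
(p(1050) + v)/(D(-2140) + 2471204) = (-394 + sqrt(3792885))/((1/1567)*(-2140) + 2471204) = (-394 + sqrt(3792885))/(-2140/1567 + 2471204) = (-394 + sqrt(3792885))/(3872374528/1567) = (-394 + sqrt(3792885))*(1567/3872374528) = -308699/1936187264 + 1567*sqrt(3792885)/3872374528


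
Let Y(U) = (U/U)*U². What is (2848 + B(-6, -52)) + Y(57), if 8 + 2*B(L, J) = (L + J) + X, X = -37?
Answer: 12091/2 ≈ 6045.5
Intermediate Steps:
B(L, J) = -45/2 + J/2 + L/2 (B(L, J) = -4 + ((L + J) - 37)/2 = -4 + ((J + L) - 37)/2 = -4 + (-37 + J + L)/2 = -4 + (-37/2 + J/2 + L/2) = -45/2 + J/2 + L/2)
Y(U) = U² (Y(U) = 1*U² = U²)
(2848 + B(-6, -52)) + Y(57) = (2848 + (-45/2 + (½)*(-52) + (½)*(-6))) + 57² = (2848 + (-45/2 - 26 - 3)) + 3249 = (2848 - 103/2) + 3249 = 5593/2 + 3249 = 12091/2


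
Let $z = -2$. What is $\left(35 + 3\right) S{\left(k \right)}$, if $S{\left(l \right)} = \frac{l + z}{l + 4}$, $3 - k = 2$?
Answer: $- \frac{38}{5} \approx -7.6$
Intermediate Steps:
$k = 1$ ($k = 3 - 2 = 1$)
$S{\left(l \right)} = \frac{-2 + l}{4 + l}$ ($S{\left(l \right)} = \frac{l - 2}{l + 4} = \frac{-2 + l}{4 + l}$)
$\left(35 + 3\right) S{\left(k \right)} = \left(35 + 3\right) \frac{-2 + 1}{4 + 1} = 38 \cdot \frac{1}{5} \left(-1\right) = 38 \left(- \frac{1}{5}\right) = - \frac{38}{5}$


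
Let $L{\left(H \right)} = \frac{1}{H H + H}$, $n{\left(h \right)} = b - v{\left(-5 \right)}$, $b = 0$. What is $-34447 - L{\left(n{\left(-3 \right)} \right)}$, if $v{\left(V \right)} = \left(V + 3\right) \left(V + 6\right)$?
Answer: $- \frac{206683}{6} \approx -34447.0$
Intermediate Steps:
$v{\left(V \right)} = \left(3 + V\right) \left(6 + V\right)$
$n{\left(h \right)} = 2$ ($n{\left(h \right)} = 0 - \left(18 + \left(-5\right)^{2} + 9 \left(-5\right)\right) = 0 - \left(18 + 25 - 45\right) = 0 - -2 = 0 + 2 = 2$)
$L{\left(H \right)} = \frac{1}{H + H^{2}}$ ($L{\left(H \right)} = \frac{1}{H^{2} + H} = \frac{1}{H + H^{2}}$)
$-34447 - L{\left(n{\left(-3 \right)} \right)} = -34447 - \frac{1}{2 \left(1 + 2\right)} = -34447 - \frac{1}{2 \cdot 3} = -34447 - \frac{1}{2} \cdot \frac{1}{3} = -34447 - \frac{1}{6} = - \frac{206683}{6}$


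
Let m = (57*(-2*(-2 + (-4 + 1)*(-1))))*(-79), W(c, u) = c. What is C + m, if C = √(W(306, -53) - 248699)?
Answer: 9006 + I*√248393 ≈ 9006.0 + 498.39*I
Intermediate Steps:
C = I*√248393 (C = √(306 - 248699) = √(-248393) = I*√248393 ≈ 498.39*I)
m = 9006 (m = (57*(-2*(-2 - 3*(-1))))*(-79) = (57*(-2*(-2 + 3)))*(-79) = (57*(-2*1))*(-79) = (57*(-2))*(-79) = -114*(-79) = 9006)
C + m = I*√248393 + 9006 = 9006 + I*√248393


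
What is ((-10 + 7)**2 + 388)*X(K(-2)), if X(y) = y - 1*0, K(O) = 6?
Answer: 2382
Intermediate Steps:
X(y) = y (X(y) = y + 0 = y)
((-10 + 7)**2 + 388)*X(K(-2)) = ((-10 + 7)**2 + 388)*6 = ((-3)**2 + 388)*6 = (9 + 388)*6 = 397*6 = 2382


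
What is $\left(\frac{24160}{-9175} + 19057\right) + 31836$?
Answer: $\frac{93383823}{1835} \approx 50890.0$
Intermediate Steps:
$\left(\frac{24160}{-9175} + 19057\right) + 31836 = \left(24160 \left(- \frac{1}{9175}\right) + 19057\right) + 31836 = \left(- \frac{4832}{1835} + 19057\right) + 31836 = \frac{34964763}{1835} + 31836 = \frac{93383823}{1835}$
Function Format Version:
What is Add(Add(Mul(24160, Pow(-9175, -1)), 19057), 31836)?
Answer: Rational(93383823, 1835) ≈ 50890.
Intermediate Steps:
Add(Add(Mul(24160, Pow(-9175, -1)), 19057), 31836) = Add(Add(Mul(24160, Rational(-1, 9175)), 19057), 31836) = Add(Add(Rational(-4832, 1835), 19057), 31836) = Add(Rational(34964763, 1835), 31836) = Rational(93383823, 1835)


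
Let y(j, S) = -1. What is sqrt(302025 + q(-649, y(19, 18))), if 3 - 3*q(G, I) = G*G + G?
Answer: sqrt(161842) ≈ 402.30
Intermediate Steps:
q(G, I) = 1 - G/3 - G**2/3 (q(G, I) = 1 - (G*G + G)/3 = 1 - (G**2 + G)/3 = 1 - (G + G**2)/3 = 1 + (-G/3 - G**2/3) = 1 - G/3 - G**2/3)
sqrt(302025 + q(-649, y(19, 18))) = sqrt(302025 + (1 - 1/3*(-649) - 1/3*(-649)**2)) = sqrt(302025 + (1 + 649/3 - 1/3*421201)) = sqrt(302025 + (1 + 649/3 - 421201/3)) = sqrt(302025 - 140183) = sqrt(161842)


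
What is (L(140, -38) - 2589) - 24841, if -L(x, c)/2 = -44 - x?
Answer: -27062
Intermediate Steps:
L(x, c) = 88 + 2*x (L(x, c) = -2*(-44 - x) = 88 + 2*x)
(L(140, -38) - 2589) - 24841 = ((88 + 2*140) - 2589) - 24841 = ((88 + 280) - 2589) - 24841 = (368 - 2589) - 24841 = -2221 - 24841 = -27062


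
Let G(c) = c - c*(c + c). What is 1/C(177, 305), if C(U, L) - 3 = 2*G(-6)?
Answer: -1/153 ≈ -0.0065359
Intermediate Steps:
G(c) = c - 2*c² (G(c) = c - c*2*c = c - 2*c²)
C(U, L) = -153 (C(U, L) = 3 + 2*(-6*(1 - 2*(-6))) = 3 + 2*(-6*(1 + 12)) = 3 + 2*(-6*13) = 3 + 2*(-78) = 3 - 156 = -153)
1/C(177, 305) = 1/(-153) = -1/153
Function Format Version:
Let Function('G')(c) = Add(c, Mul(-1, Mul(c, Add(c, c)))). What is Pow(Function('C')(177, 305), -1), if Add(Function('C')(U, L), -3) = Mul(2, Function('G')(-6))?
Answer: Rational(-1, 153) ≈ -0.0065359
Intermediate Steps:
Function('G')(c) = Add(c, Mul(-2, Pow(c, 2))) (Function('G')(c) = Add(c, Mul(-1, Mul(c, Mul(2, c)))) = Add(c, Mul(-1, Mul(2, Pow(c, 2)))) = Add(c, Mul(-2, Pow(c, 2))))
Function('C')(U, L) = -153 (Function('C')(U, L) = Add(3, Mul(2, Mul(-6, Add(1, Mul(-2, -6))))) = Add(3, Mul(2, Mul(-6, Add(1, 12)))) = Add(3, Mul(2, Mul(-6, 13))) = Add(3, Mul(2, -78)) = Add(3, -156) = -153)
Pow(Function('C')(177, 305), -1) = Pow(-153, -1) = Rational(-1, 153)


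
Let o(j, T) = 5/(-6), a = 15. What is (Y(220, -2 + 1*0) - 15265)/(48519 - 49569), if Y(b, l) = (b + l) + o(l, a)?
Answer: 90287/6300 ≈ 14.331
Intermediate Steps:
o(j, T) = -⅚ (o(j, T) = 5*(-⅙) = -⅚)
Y(b, l) = -⅚ + b + l (Y(b, l) = (b + l) - ⅚ = -⅚ + b + l)
(Y(220, -2 + 1*0) - 15265)/(48519 - 49569) = ((-⅚ + 220 + (-2 + 1*0)) - 15265)/(48519 - 49569) = ((-⅚ + 220 + (-2 + 0)) - 15265)/(-1050) = ((-⅚ + 220 - 2) - 15265)*(-1/1050) = (1303/6 - 15265)*(-1/1050) = -90287/6*(-1/1050) = 90287/6300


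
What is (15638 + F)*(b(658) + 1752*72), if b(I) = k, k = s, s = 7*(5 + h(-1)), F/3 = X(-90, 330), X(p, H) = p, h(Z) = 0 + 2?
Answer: 1939334024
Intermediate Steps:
h(Z) = 2
F = -270 (F = 3*(-90) = -270)
s = 49 (s = 7*(5 + 2) = 7*7 = 49)
k = 49
b(I) = 49
(15638 + F)*(b(658) + 1752*72) = (15638 - 270)*(49 + 1752*72) = 15368*(49 + 126144) = 15368*126193 = 1939334024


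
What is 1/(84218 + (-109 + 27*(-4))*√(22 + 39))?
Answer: 84218/7089799095 + 217*√61/7089799095 ≈ 1.2118e-5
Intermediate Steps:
1/(84218 + (-109 + 27*(-4))*√(22 + 39)) = 1/(84218 + (-109 - 108)*√61) = 1/(84218 - 217*√61)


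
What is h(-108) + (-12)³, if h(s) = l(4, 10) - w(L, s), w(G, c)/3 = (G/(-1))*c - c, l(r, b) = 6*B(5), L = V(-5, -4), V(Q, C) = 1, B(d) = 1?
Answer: -2370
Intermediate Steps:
L = 1
l(r, b) = 6 (l(r, b) = 6*1 = 6)
w(G, c) = -3*c - 3*G*c (w(G, c) = 3*((G/(-1))*c - c) = 3*((G*(-1))*c - c) = 3*((-G)*c - c) = 3*(-G*c - c) = 3*(-c - G*c) = -3*c - 3*G*c)
h(s) = 6 + 6*s (h(s) = 6 - (-3)*s*(1 + 1) = 6 - (-3)*s*2 = 6 - (-6)*s = 6 + 6*s)
h(-108) + (-12)³ = (6 + 6*(-108)) + (-12)³ = (6 - 648) - 1728 = -642 - 1728 = -2370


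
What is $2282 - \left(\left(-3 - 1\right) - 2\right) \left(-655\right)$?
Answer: $-1648$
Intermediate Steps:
$2282 - \left(\left(-3 - 1\right) - 2\right) \left(-655\right) = 2282 - \left(-4 - 2\right) \left(-655\right) = 2282 - \left(-6\right) \left(-655\right) = 2282 - 3930 = -1648$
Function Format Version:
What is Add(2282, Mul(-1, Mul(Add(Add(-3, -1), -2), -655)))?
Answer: -1648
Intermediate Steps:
Add(2282, Mul(-1, Mul(Add(Add(-3, -1), -2), -655))) = Add(2282, Mul(-1, Mul(Add(-4, -2), -655))) = Add(2282, Mul(-1, Mul(-6, -655))) = Add(2282, Mul(-1, 3930)) = Add(2282, -3930) = -1648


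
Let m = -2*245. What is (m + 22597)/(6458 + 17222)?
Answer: 22107/23680 ≈ 0.93357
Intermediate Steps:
m = -490
(m + 22597)/(6458 + 17222) = (-490 + 22597)/(6458 + 17222) = 22107/23680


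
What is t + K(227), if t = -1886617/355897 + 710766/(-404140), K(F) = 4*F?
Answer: 64792116524579/71916106790 ≈ 900.94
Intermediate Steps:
t = -507708440741/71916106790 (t = -1886617*1/355897 + 710766*(-1/404140) = -1886617/355897 - 355383/202070 = -507708440741/71916106790 ≈ -7.0597)
t + K(227) = -507708440741/71916106790 + 4*227 = -507708440741/71916106790 + 908 = 64792116524579/71916106790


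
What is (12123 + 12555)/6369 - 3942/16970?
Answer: 65613177/18013655 ≈ 3.6424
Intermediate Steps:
(12123 + 12555)/6369 - 3942/16970 = 24678*(1/6369) - 3942*1/16970 = 8226/2123 - 1971/8485 = 65613177/18013655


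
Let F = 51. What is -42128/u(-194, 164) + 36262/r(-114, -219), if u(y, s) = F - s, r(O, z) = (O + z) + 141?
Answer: 1995485/10848 ≈ 183.95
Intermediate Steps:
r(O, z) = 141 + O + z
u(y, s) = 51 - s
-42128/u(-194, 164) + 36262/r(-114, -219) = -42128/(51 - 1*164) + 36262/(141 - 114 - 219) = -42128/(51 - 164) + 36262/(-192) = -42128/(-113) + 36262*(-1/192) = -42128*(-1/113) - 18131/96 = 42128/113 - 18131/96 = 1995485/10848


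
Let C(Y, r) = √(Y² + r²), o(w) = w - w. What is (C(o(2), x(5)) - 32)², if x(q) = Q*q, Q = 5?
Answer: 49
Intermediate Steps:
o(w) = 0
x(q) = 5*q
(C(o(2), x(5)) - 32)² = (√(0² + (5*5)²) - 32)² = (√(0 + 25²) - 32)² = (√(0 + 625) - 32)² = (√625 - 32)² = (25 - 32)² = (-7)² = 49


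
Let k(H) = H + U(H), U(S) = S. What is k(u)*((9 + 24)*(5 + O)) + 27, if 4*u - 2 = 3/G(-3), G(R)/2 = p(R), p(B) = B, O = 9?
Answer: 747/2 ≈ 373.50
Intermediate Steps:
G(R) = 2*R
u = 3/8 (u = ½ + (3/((2*(-3))))/4 = ½ + (3/(-6))/4 = ½ + (3*(-⅙))/4 = ½ + (¼)*(-½) = ½ - ⅛ = 3/8 ≈ 0.37500)
k(H) = 2*H (k(H) = H + H = 2*H)
k(u)*((9 + 24)*(5 + O)) + 27 = (2*(3/8))*((9 + 24)*(5 + 9)) + 27 = 3*(33*14)/4 + 27 = (¾)*462 + 27 = 693/2 + 27 = 747/2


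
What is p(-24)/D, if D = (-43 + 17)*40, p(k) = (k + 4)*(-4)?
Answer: -1/13 ≈ -0.076923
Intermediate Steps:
p(k) = -16 - 4*k (p(k) = (4 + k)*(-4) = -16 - 4*k)
D = -1040 (D = -26*40 = -1040)
p(-24)/D = (-16 - 4*(-24))/(-1040) = (-16 + 96)*(-1/1040) = 80*(-1/1040) = -1/13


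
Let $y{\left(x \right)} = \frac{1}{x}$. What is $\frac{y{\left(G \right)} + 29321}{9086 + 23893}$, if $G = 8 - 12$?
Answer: $\frac{117283}{131916} \approx 0.88907$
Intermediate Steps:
$G = -4$ ($G = 8 - 12 = -4$)
$\frac{y{\left(G \right)} + 29321}{9086 + 23893} = \frac{\frac{1}{-4} + 29321}{9086 + 23893} = \frac{- \frac{1}{4} + 29321}{32979} = \frac{117283}{4} \cdot \frac{1}{32979} = \frac{117283}{131916}$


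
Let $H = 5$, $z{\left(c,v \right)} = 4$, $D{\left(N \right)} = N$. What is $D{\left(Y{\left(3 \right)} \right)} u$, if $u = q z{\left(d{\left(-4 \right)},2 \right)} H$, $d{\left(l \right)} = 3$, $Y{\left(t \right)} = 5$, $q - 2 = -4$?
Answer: $-200$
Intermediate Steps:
$q = -2$ ($q = 2 - 4 = -2$)
$u = -40$ ($u = \left(-2\right) 4 \cdot 5 = \left(-8\right) 5 = -40$)
$D{\left(Y{\left(3 \right)} \right)} u = 5 \left(-40\right) = -200$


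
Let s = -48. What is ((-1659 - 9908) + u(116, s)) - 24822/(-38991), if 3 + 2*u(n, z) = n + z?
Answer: -299811245/25994 ≈ -11534.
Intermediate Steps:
u(n, z) = -3/2 + n/2 + z/2 (u(n, z) = -3/2 + (n + z)/2 = -3/2 + (n/2 + z/2) = -3/2 + n/2 + z/2)
((-1659 - 9908) + u(116, s)) - 24822/(-38991) = ((-1659 - 9908) + (-3/2 + (1/2)*116 + (1/2)*(-48))) - 24822/(-38991) = (-11567 + (-3/2 + 58 - 24)) - 24822*(-1)/38991 = (-11567 + 65/2) - 1*(-8274/12997) = -23069/2 + 8274/12997 = -299811245/25994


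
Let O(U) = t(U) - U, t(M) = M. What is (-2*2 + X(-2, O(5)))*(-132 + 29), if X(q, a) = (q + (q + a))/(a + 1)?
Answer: 824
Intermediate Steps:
O(U) = 0 (O(U) = U - U = 0)
X(q, a) = (a + 2*q)/(1 + a) (X(q, a) = (q + (a + q))/(1 + a) = (a + 2*q)/(1 + a))
(-2*2 + X(-2, O(5)))*(-132 + 29) = (-2*2 + (0 + 2*(-2))/(1 + 0))*(-132 + 29) = (-4 + (0 - 4)/1)*(-103) = (-4 + 1*(-4))*(-103) = (-4 - 4)*(-103) = -8*(-103) = 824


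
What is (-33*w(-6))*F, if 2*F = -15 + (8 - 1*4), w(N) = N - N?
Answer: 0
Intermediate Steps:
w(N) = 0
F = -11/2 (F = (-15 + (8 - 1*4))/2 = (-15 + (8 - 4))/2 = (-15 + 4)/2 = (½)*(-11) = -11/2 ≈ -5.5000)
(-33*w(-6))*F = -33*0*(-11/2) = 0*(-11/2) = 0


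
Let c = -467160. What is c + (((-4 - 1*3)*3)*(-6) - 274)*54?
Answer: -475152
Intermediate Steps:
c + (((-4 - 1*3)*3)*(-6) - 274)*54 = -467160 + (((-4 - 1*3)*3)*(-6) - 274)*54 = -467160 + (((-4 - 3)*3)*(-6) - 274)*54 = -467160 + (-7*3*(-6) - 274)*54 = -467160 + (-21*(-6) - 274)*54 = -467160 + (126 - 274)*54 = -467160 - 148*54 = -467160 - 7992 = -475152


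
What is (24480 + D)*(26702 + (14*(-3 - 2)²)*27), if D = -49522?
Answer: -905318384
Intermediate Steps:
(24480 + D)*(26702 + (14*(-3 - 2)²)*27) = (24480 - 49522)*(26702 + (14*(-3 - 2)²)*27) = -25042*(26702 + (14*(-5)²)*27) = -25042*(26702 + (14*25)*27) = -25042*(26702 + 350*27) = -25042*(26702 + 9450) = -25042*36152 = -905318384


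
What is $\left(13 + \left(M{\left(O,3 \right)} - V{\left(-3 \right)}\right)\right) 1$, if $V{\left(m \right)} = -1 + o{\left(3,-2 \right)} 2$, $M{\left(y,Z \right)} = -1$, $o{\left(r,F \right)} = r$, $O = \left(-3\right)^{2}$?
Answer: $7$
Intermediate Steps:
$O = 9$
$V{\left(m \right)} = 5$ ($V{\left(m \right)} = -1 + 3 \cdot 2 = -1 + 6 = 5$)
$\left(13 + \left(M{\left(O,3 \right)} - V{\left(-3 \right)}\right)\right) 1 = \left(13 - 6\right) 1 = 7 \cdot 1 = 7$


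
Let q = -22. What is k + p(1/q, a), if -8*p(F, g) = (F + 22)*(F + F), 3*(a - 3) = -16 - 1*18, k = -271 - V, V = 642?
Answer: -1767085/1936 ≈ -912.75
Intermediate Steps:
k = -913 (k = -271 - 1*642 = -271 - 642 = -913)
a = -25/3 (a = 3 + (-16 - 1*18)/3 = 3 + (-16 - 18)/3 = 3 + (1/3)*(-34) = 3 - 34/3 = -25/3 ≈ -8.3333)
p(F, g) = -F*(22 + F)/4 (p(F, g) = -(F + 22)*(F + F)/8 = -(22 + F)*2*F/8 = -F*(22 + F)/4)
k + p(1/q, a) = -913 - 1/4*(22 + 1/(-22))/(-22) = -913 - 1/4*(-1/22)*(22 - 1/22) = -913 - 1/4*(-1/22)*483/22 = -913 + 483/1936 = -1767085/1936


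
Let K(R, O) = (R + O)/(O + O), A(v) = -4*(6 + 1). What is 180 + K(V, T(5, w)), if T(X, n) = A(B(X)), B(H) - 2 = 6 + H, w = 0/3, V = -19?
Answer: 10127/56 ≈ 180.84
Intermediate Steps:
w = 0 (w = 0*(⅓) = 0)
B(H) = 8 + H (B(H) = 2 + (6 + H) = 8 + H)
A(v) = -28 (A(v) = -4*7 = -28)
T(X, n) = -28
K(R, O) = (O + R)/(2*O) (K(R, O) = (O + R)/((2*O)) = (O + R)*(1/(2*O)) = (O + R)/(2*O))
180 + K(V, T(5, w)) = 180 + (½)*(-28 - 19)/(-28) = 180 + (½)*(-1/28)*(-47) = 180 + 47/56 = 10127/56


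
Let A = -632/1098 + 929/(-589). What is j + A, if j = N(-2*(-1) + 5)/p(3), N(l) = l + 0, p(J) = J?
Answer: 58364/323361 ≈ 0.18049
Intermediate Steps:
N(l) = l
j = 7/3 (j = (-2*(-1) + 5)/3 = (2 + 5)*(⅓) = 7*(⅓) = 7/3 ≈ 2.3333)
A = -696145/323361 (A = -632*1/1098 + 929*(-1/589) = -316/549 - 929/589 = -696145/323361 ≈ -2.1528)
j + A = 7/3 - 696145/323361 = 58364/323361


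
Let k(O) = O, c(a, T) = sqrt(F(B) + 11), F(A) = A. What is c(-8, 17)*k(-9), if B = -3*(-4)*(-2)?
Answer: -9*I*sqrt(13) ≈ -32.45*I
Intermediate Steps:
B = -24 (B = 12*(-2) = -24)
c(a, T) = I*sqrt(13) (c(a, T) = sqrt(-24 + 11) = sqrt(-13) = I*sqrt(13))
c(-8, 17)*k(-9) = (I*sqrt(13))*(-9) = -9*I*sqrt(13)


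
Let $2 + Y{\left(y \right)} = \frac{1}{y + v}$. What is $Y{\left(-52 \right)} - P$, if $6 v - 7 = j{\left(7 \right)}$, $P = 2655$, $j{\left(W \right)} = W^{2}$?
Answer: $- \frac{340099}{128} \approx -2657.0$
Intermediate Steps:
$v = \frac{28}{3}$ ($v = \frac{7}{6} + \frac{7^{2}}{6} = \frac{7}{6} + \frac{1}{6} \cdot 49 = \frac{7}{6} + \frac{49}{6} = \frac{28}{3} \approx 9.3333$)
$Y{\left(y \right)} = -2 + \frac{1}{\frac{28}{3} + y}$ ($Y{\left(y \right)} = -2 + \frac{1}{y + \frac{28}{3}} = -2 + \frac{1}{\frac{28}{3} + y}$)
$Y{\left(-52 \right)} - P = \frac{-53 - -312}{28 + 3 \left(-52\right)} - 2655 = \frac{-53 + 312}{28 - 156} - 2655 = \frac{1}{-128} \cdot 259 - 2655 = \left(- \frac{1}{128}\right) 259 - 2655 = - \frac{259}{128} - 2655 = - \frac{340099}{128}$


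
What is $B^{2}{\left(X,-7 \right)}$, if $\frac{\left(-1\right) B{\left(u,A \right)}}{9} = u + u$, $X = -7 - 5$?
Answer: $46656$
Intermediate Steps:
$X = -12$
$B{\left(u,A \right)} = - 18 u$ ($B{\left(u,A \right)} = - 9 \left(u + u\right) = - 9 \cdot 2 u = - 18 u$)
$B^{2}{\left(X,-7 \right)} = \left(\left(-18\right) \left(-12\right)\right)^{2} = 216^{2} = 46656$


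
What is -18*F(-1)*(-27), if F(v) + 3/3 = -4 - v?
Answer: -1944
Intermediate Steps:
F(v) = -5 - v (F(v) = -1 + (-4 - v) = -5 - v)
-18*F(-1)*(-27) = -18*(-5 - 1*(-1))*(-27) = -18*(-5 + 1)*(-27) = -18*(-4)*(-27) = 72*(-27) = -1944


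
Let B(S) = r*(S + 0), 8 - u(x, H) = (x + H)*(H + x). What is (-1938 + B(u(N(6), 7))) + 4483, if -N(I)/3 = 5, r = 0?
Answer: 2545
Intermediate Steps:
N(I) = -15 (N(I) = -3*5 = -15)
u(x, H) = 8 - (H + x)² (u(x, H) = 8 - (x + H)*(H + x) = 8 - (H + x)*(H + x) = 8 - (H + x)²)
B(S) = 0 (B(S) = 0*(S + 0) = 0*S = 0)
(-1938 + B(u(N(6), 7))) + 4483 = (-1938 + 0) + 4483 = -1938 + 4483 = 2545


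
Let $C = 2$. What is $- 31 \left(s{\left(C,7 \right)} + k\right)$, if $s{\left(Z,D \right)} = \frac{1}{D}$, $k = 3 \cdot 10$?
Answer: $- \frac{6541}{7} \approx -934.43$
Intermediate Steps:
$k = 30$
$- 31 \left(s{\left(C,7 \right)} + k\right) = - 31 \left(\frac{1}{7} + 30\right) = \left(-31\right) \frac{211}{7} = - \frac{6541}{7}$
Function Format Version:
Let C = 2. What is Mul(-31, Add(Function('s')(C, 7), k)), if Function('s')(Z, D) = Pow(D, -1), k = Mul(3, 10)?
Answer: Rational(-6541, 7) ≈ -934.43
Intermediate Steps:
k = 30
Mul(-31, Add(Function('s')(C, 7), k)) = Mul(-31, Add(Pow(7, -1), 30)) = Mul(-31, Add(Rational(1, 7), 30)) = Mul(-31, Rational(211, 7)) = Rational(-6541, 7)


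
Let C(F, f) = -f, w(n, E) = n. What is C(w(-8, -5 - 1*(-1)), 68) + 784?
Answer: 716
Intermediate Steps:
C(w(-8, -5 - 1*(-1)), 68) + 784 = -1*68 + 784 = -68 + 784 = 716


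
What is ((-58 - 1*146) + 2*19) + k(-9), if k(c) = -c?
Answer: -157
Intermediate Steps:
((-58 - 1*146) + 2*19) + k(-9) = ((-58 - 1*146) + 2*19) - 1*(-9) = ((-58 - 146) + 38) + 9 = (-204 + 38) + 9 = -166 + 9 = -157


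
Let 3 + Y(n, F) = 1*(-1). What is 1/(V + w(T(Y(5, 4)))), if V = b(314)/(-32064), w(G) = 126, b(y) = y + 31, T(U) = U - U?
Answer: 10688/1346573 ≈ 0.0079372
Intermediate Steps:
Y(n, F) = -4 (Y(n, F) = -3 + 1*(-1) = -3 - 1 = -4)
T(U) = 0
b(y) = 31 + y
V = -115/10688 (V = (31 + 314)/(-32064) = 345*(-1/32064) = -115/10688 ≈ -0.010760)
1/(V + w(T(Y(5, 4)))) = 1/(-115/10688 + 126) = 1/(1346573/10688) = 10688/1346573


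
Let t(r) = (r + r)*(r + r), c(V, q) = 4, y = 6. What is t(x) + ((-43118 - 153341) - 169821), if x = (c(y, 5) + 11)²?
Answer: -163780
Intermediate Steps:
x = 225 (x = (4 + 11)² = 15² = 225)
t(r) = 4*r² (t(r) = (2*r)*(2*r) = 4*r²)
t(x) + ((-43118 - 153341) - 169821) = 4*225² + ((-43118 - 153341) - 169821) = 4*50625 + (-196459 - 169821) = 202500 - 366280 = -163780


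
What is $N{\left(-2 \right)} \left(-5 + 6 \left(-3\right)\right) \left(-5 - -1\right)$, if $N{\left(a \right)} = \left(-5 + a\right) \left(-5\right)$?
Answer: $3220$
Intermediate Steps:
$N{\left(a \right)} = 25 - 5 a$
$N{\left(-2 \right)} \left(-5 + 6 \left(-3\right)\right) \left(-5 - -1\right) = \left(25 - -10\right) \left(-5 + 6 \left(-3\right)\right) \left(-5 - -1\right) = \left(25 + 10\right) \left(-5 - 18\right) \left(-5 + 1\right) = 35 \left(\left(-23\right) \left(-4\right)\right) = 35 \cdot 92 = 3220$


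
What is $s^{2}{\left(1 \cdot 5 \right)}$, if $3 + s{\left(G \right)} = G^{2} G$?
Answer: $14884$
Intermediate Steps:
$s{\left(G \right)} = -3 + G^{3}$ ($s{\left(G \right)} = -3 + G^{2} G = -3 + G^{3}$)
$s^{2}{\left(1 \cdot 5 \right)} = \left(-3 + \left(1 \cdot 5\right)^{3}\right)^{2} = \left(-3 + 5^{3}\right)^{2} = \left(-3 + 125\right)^{2} = 122^{2} = 14884$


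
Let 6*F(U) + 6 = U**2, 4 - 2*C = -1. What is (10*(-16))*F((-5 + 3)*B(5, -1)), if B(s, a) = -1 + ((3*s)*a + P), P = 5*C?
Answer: -3440/3 ≈ -1146.7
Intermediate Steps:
C = 5/2 (C = 2 - 1/2*(-1) = 2 + 1/2 = 5/2 ≈ 2.5000)
P = 25/2 (P = 5*(5/2) = 25/2 ≈ 12.500)
B(s, a) = 23/2 + 3*a*s (B(s, a) = -1 + ((3*s)*a + 25/2) = -1 + (3*a*s + 25/2) = -1 + (25/2 + 3*a*s) = 23/2 + 3*a*s)
F(U) = -1 + U**2/6
(10*(-16))*F((-5 + 3)*B(5, -1)) = (10*(-16))*(-1 + ((-5 + 3)*(23/2 + 3*(-1)*5))**2/6) = -160*(-1 + (-2*(23/2 - 15))**2/6) = -160*(-1 + (-2*(-7/2))**2/6) = -160*(-1 + (1/6)*7**2) = -160*(-1 + (1/6)*49) = -160*(-1 + 49/6) = -160*43/6 = -3440/3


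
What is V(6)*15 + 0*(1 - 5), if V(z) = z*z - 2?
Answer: 510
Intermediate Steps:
V(z) = -2 + z² (V(z) = z² - 2 = -2 + z²)
V(6)*15 + 0*(1 - 5) = (-2 + 6²)*15 + 0*(1 - 5) = (-2 + 36)*15 + 0*(-4) = 34*15 + 0 = 510 + 0 = 510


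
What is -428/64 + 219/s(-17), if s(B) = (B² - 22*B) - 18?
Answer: -21837/3440 ≈ -6.3480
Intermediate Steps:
s(B) = -18 + B² - 22*B
-428/64 + 219/s(-17) = -428/64 + 219/(-18 + (-17)² - 22*(-17)) = -428*1/64 + 219/(-18 + 289 + 374) = -107/16 + 219/645 = -107/16 + 219*(1/645) = -107/16 + 73/215 = -21837/3440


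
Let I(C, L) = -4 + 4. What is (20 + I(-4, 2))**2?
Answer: 400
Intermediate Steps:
I(C, L) = 0
(20 + I(-4, 2))**2 = (20 + 0)**2 = 20**2 = 400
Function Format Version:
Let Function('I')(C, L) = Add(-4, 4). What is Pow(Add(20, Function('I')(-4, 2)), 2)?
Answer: 400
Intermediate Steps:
Function('I')(C, L) = 0
Pow(Add(20, Function('I')(-4, 2)), 2) = Pow(Add(20, 0), 2) = Pow(20, 2) = 400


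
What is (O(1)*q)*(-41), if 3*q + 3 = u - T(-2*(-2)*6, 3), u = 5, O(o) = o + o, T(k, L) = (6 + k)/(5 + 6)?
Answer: 656/33 ≈ 19.879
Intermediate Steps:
T(k, L) = 6/11 + k/11 (T(k, L) = (6 + k)/11 = (6 + k)*(1/11) = 6/11 + k/11)
O(o) = 2*o
q = -8/33 (q = -1 + (5 - (6/11 + (-2*(-2)*6)/11))/3 = -1 + (5 - (6/11 + (4*6)/11))/3 = -1 + (5 - (6/11 + (1/11)*24))/3 = -1 + (5 - (6/11 + 24/11))/3 = -1 + (5 - 1*30/11)/3 = -1 + (5 - 30/11)/3 = -1 + (⅓)*(25/11) = -1 + 25/33 = -8/33 ≈ -0.24242)
(O(1)*q)*(-41) = ((2*1)*(-8/33))*(-41) = (2*(-8/33))*(-41) = -16/33*(-41) = 656/33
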